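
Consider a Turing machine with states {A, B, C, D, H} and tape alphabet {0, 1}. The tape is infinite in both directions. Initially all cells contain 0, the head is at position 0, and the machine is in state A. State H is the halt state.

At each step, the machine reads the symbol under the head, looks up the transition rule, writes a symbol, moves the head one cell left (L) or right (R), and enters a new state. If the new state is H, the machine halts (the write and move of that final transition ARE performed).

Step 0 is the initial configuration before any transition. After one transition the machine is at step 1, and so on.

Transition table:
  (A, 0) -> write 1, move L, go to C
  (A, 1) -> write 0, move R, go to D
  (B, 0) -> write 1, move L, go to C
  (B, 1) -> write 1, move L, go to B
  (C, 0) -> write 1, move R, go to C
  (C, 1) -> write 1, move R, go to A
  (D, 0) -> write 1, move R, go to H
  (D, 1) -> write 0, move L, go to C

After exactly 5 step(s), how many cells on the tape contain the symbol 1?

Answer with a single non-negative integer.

Answer: 3

Derivation:
Step 1: in state A at pos 0, read 0 -> (A,0)->write 1,move L,goto C. Now: state=C, head=-1, tape[-2..1]=0010 (head:  ^)
Step 2: in state C at pos -1, read 0 -> (C,0)->write 1,move R,goto C. Now: state=C, head=0, tape[-2..1]=0110 (head:   ^)
Step 3: in state C at pos 0, read 1 -> (C,1)->write 1,move R,goto A. Now: state=A, head=1, tape[-2..2]=01100 (head:    ^)
Step 4: in state A at pos 1, read 0 -> (A,0)->write 1,move L,goto C. Now: state=C, head=0, tape[-2..2]=01110 (head:   ^)
Step 5: in state C at pos 0, read 1 -> (C,1)->write 1,move R,goto A. Now: state=A, head=1, tape[-2..2]=01110 (head:    ^)
Cells containing 1 after step 5: {-1, 0, 1} -> 3 cell(s)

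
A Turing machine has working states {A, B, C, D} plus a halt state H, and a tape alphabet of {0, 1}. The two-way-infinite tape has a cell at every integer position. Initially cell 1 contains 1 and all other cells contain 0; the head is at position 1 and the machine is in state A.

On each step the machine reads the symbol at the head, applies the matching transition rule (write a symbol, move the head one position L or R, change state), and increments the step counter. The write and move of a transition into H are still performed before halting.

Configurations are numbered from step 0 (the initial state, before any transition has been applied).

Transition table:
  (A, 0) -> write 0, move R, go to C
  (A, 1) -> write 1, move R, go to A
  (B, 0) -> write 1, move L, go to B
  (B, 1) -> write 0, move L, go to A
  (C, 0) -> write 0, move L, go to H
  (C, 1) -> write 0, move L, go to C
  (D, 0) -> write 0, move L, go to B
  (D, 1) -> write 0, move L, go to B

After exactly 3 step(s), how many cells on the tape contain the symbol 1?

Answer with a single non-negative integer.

Step 1: in state A at pos 1, read 1 -> (A,1)->write 1,move R,goto A. Now: state=A, head=2, tape[0..3]=0100 (head:   ^)
Step 2: in state A at pos 2, read 0 -> (A,0)->write 0,move R,goto C. Now: state=C, head=3, tape[0..4]=01000 (head:    ^)
Step 3: in state C at pos 3, read 0 -> (C,0)->write 0,move L,goto H. Now: state=H, head=2, tape[0..4]=01000 (head:   ^)
Cells containing 1 after step 3: {1} -> 1 cell(s)

Answer: 1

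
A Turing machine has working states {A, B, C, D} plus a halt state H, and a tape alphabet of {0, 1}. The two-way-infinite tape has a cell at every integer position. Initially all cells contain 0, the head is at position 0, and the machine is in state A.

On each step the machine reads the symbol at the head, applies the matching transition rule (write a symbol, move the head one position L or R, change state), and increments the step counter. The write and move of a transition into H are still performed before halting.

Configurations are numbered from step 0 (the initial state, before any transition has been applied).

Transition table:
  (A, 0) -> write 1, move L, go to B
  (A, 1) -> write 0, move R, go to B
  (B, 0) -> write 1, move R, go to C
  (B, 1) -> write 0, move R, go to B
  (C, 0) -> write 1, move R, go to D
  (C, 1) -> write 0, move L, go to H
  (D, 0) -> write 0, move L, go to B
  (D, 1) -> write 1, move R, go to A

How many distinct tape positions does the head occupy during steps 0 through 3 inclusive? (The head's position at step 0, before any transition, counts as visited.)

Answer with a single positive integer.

Answer: 2

Derivation:
Step 1: in state A at pos 0, read 0 -> (A,0)->write 1,move L,goto B. Now: state=B, head=-1, tape[-2..1]=0010 (head:  ^)
Step 2: in state B at pos -1, read 0 -> (B,0)->write 1,move R,goto C. Now: state=C, head=0, tape[-2..1]=0110 (head:   ^)
Step 3: in state C at pos 0, read 1 -> (C,1)->write 0,move L,goto H. Now: state=H, head=-1, tape[-2..1]=0100 (head:  ^)
Head positions at steps 0..3: starting at 0, distinct positions visited = {-1, 0} -> 2 position(s)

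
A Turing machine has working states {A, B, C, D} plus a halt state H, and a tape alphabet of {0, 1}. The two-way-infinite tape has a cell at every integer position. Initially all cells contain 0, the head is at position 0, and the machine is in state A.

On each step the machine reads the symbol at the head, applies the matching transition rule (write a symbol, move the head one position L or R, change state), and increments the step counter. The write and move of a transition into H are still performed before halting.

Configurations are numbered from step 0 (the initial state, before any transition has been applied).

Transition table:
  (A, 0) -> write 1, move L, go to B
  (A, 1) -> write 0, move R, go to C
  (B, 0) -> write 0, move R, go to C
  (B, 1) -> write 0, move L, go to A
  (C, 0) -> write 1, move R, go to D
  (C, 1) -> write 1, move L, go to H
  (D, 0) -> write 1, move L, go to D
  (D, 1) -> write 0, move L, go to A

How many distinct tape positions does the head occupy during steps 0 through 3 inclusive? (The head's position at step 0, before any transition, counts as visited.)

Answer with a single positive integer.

Answer: 2

Derivation:
Step 1: in state A at pos 0, read 0 -> (A,0)->write 1,move L,goto B. Now: state=B, head=-1, tape[-2..1]=0010 (head:  ^)
Step 2: in state B at pos -1, read 0 -> (B,0)->write 0,move R,goto C. Now: state=C, head=0, tape[-2..1]=0010 (head:   ^)
Step 3: in state C at pos 0, read 1 -> (C,1)->write 1,move L,goto H. Now: state=H, head=-1, tape[-2..1]=0010 (head:  ^)
Head positions at steps 0..3: starting at 0, distinct positions visited = {-1, 0} -> 2 position(s)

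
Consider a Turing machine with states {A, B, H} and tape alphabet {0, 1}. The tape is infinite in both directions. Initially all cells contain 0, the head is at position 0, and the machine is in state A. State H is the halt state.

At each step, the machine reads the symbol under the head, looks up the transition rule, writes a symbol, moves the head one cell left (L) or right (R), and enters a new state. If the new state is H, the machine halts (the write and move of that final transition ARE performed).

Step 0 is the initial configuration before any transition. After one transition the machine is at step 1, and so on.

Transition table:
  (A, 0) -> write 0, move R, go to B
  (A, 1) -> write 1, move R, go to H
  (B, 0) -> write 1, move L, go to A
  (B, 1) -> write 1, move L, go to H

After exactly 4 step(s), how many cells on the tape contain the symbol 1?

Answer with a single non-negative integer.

Answer: 1

Derivation:
Step 1: in state A at pos 0, read 0 -> (A,0)->write 0,move R,goto B. Now: state=B, head=1, tape[-1..2]=0000 (head:   ^)
Step 2: in state B at pos 1, read 0 -> (B,0)->write 1,move L,goto A. Now: state=A, head=0, tape[-1..2]=0010 (head:  ^)
Step 3: in state A at pos 0, read 0 -> (A,0)->write 0,move R,goto B. Now: state=B, head=1, tape[-1..2]=0010 (head:   ^)
Step 4: in state B at pos 1, read 1 -> (B,1)->write 1,move L,goto H. Now: state=H, head=0, tape[-1..2]=0010 (head:  ^)
Cells containing 1 after step 4: {1} -> 1 cell(s)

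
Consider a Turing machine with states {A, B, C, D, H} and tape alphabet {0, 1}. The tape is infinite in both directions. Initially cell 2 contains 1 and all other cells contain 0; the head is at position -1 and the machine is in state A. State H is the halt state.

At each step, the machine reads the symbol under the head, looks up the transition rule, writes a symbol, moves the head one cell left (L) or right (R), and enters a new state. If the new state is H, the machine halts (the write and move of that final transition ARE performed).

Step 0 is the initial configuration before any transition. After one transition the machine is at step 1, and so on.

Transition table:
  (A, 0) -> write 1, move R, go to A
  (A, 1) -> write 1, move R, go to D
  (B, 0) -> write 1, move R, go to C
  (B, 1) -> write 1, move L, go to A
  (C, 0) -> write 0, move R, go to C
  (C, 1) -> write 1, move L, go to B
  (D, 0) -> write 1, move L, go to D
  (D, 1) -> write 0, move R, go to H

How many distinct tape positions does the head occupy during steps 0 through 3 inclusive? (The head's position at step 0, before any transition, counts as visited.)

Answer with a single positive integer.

Answer: 4

Derivation:
Step 1: in state A at pos -1, read 0 -> (A,0)->write 1,move R,goto A. Now: state=A, head=0, tape[-2..3]=010010 (head:   ^)
Step 2: in state A at pos 0, read 0 -> (A,0)->write 1,move R,goto A. Now: state=A, head=1, tape[-2..3]=011010 (head:    ^)
Step 3: in state A at pos 1, read 0 -> (A,0)->write 1,move R,goto A. Now: state=A, head=2, tape[-2..3]=011110 (head:     ^)
Head positions at steps 0..3: starting at -1, distinct positions visited = {-1, 0, 1, 2} -> 4 position(s)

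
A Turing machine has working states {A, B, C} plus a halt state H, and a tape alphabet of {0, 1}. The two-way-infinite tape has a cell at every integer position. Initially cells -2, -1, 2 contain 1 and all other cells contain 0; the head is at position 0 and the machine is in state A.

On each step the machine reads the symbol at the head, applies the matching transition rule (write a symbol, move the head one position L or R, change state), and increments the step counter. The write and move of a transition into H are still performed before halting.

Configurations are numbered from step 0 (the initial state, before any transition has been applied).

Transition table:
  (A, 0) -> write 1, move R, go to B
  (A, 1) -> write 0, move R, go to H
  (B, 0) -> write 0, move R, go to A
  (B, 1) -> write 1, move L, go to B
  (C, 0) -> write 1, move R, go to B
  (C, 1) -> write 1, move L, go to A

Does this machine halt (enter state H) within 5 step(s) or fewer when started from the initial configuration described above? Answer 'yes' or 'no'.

Answer: yes

Derivation:
Step 1: in state A at pos 0, read 0 -> (A,0)->write 1,move R,goto B. Now: state=B, head=1, tape[-3..3]=0111010 (head:     ^)
Step 2: in state B at pos 1, read 0 -> (B,0)->write 0,move R,goto A. Now: state=A, head=2, tape[-3..3]=0111010 (head:      ^)
Step 3: in state A at pos 2, read 1 -> (A,1)->write 0,move R,goto H. Now: state=H, head=3, tape[-3..4]=01110000 (head:       ^)
State H reached at step 3; 3 <= 5 -> yes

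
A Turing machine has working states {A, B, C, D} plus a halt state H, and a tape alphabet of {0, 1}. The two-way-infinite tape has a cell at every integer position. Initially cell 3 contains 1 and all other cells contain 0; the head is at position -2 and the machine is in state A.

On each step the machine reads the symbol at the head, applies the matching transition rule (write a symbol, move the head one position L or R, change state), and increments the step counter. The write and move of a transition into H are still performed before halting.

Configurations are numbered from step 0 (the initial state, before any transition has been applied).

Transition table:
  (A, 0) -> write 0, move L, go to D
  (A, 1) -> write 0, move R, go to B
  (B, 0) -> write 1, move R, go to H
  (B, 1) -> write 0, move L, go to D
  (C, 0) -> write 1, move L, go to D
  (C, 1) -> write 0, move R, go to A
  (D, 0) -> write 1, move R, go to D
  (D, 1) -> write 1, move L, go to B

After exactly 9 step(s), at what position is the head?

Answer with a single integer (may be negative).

Answer: 1

Derivation:
Step 1: in state A at pos -2, read 0 -> (A,0)->write 0,move L,goto D. Now: state=D, head=-3, tape[-4..4]=000000010 (head:  ^)
Step 2: in state D at pos -3, read 0 -> (D,0)->write 1,move R,goto D. Now: state=D, head=-2, tape[-4..4]=010000010 (head:   ^)
Step 3: in state D at pos -2, read 0 -> (D,0)->write 1,move R,goto D. Now: state=D, head=-1, tape[-4..4]=011000010 (head:    ^)
Step 4: in state D at pos -1, read 0 -> (D,0)->write 1,move R,goto D. Now: state=D, head=0, tape[-4..4]=011100010 (head:     ^)
Step 5: in state D at pos 0, read 0 -> (D,0)->write 1,move R,goto D. Now: state=D, head=1, tape[-4..4]=011110010 (head:      ^)
Step 6: in state D at pos 1, read 0 -> (D,0)->write 1,move R,goto D. Now: state=D, head=2, tape[-4..4]=011111010 (head:       ^)
Step 7: in state D at pos 2, read 0 -> (D,0)->write 1,move R,goto D. Now: state=D, head=3, tape[-4..4]=011111110 (head:        ^)
Step 8: in state D at pos 3, read 1 -> (D,1)->write 1,move L,goto B. Now: state=B, head=2, tape[-4..4]=011111110 (head:       ^)
Step 9: in state B at pos 2, read 1 -> (B,1)->write 0,move L,goto D. Now: state=D, head=1, tape[-4..4]=011111010 (head:      ^)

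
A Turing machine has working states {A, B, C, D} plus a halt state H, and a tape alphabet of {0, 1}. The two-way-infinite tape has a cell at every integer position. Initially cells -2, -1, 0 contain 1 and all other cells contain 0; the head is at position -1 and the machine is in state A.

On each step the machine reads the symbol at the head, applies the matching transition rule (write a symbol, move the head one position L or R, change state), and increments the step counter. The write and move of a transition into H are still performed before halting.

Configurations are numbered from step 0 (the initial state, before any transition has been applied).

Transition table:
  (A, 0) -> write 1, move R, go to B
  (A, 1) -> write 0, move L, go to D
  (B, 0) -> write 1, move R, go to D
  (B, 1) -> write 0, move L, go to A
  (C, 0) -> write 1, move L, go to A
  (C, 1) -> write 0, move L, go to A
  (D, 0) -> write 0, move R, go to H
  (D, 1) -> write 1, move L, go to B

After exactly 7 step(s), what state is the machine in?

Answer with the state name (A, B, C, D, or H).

Answer: D

Derivation:
Step 1: in state A at pos -1, read 1 -> (A,1)->write 0,move L,goto D. Now: state=D, head=-2, tape[-3..1]=01010 (head:  ^)
Step 2: in state D at pos -2, read 1 -> (D,1)->write 1,move L,goto B. Now: state=B, head=-3, tape[-4..1]=001010 (head:  ^)
Step 3: in state B at pos -3, read 0 -> (B,0)->write 1,move R,goto D. Now: state=D, head=-2, tape[-4..1]=011010 (head:   ^)
Step 4: in state D at pos -2, read 1 -> (D,1)->write 1,move L,goto B. Now: state=B, head=-3, tape[-4..1]=011010 (head:  ^)
Step 5: in state B at pos -3, read 1 -> (B,1)->write 0,move L,goto A. Now: state=A, head=-4, tape[-5..1]=0001010 (head:  ^)
Step 6: in state A at pos -4, read 0 -> (A,0)->write 1,move R,goto B. Now: state=B, head=-3, tape[-5..1]=0101010 (head:   ^)
Step 7: in state B at pos -3, read 0 -> (B,0)->write 1,move R,goto D. Now: state=D, head=-2, tape[-5..1]=0111010 (head:    ^)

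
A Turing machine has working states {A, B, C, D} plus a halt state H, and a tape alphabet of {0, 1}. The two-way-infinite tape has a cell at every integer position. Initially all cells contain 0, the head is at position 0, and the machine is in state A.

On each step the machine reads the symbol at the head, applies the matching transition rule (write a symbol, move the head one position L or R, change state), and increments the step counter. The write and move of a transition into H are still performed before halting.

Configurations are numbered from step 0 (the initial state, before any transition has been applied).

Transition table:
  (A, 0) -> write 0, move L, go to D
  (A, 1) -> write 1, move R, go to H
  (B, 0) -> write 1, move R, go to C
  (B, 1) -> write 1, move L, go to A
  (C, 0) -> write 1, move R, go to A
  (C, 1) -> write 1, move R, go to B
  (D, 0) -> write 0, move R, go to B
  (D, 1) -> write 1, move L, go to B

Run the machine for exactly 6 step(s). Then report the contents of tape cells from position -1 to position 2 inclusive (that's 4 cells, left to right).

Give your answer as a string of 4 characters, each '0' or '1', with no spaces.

Answer: 0110

Derivation:
Step 1: in state A at pos 0, read 0 -> (A,0)->write 0,move L,goto D. Now: state=D, head=-1, tape[-2..1]=0000 (head:  ^)
Step 2: in state D at pos -1, read 0 -> (D,0)->write 0,move R,goto B. Now: state=B, head=0, tape[-2..1]=0000 (head:   ^)
Step 3: in state B at pos 0, read 0 -> (B,0)->write 1,move R,goto C. Now: state=C, head=1, tape[-2..2]=00100 (head:    ^)
Step 4: in state C at pos 1, read 0 -> (C,0)->write 1,move R,goto A. Now: state=A, head=2, tape[-2..3]=001100 (head:     ^)
Step 5: in state A at pos 2, read 0 -> (A,0)->write 0,move L,goto D. Now: state=D, head=1, tape[-2..3]=001100 (head:    ^)
Step 6: in state D at pos 1, read 1 -> (D,1)->write 1,move L,goto B. Now: state=B, head=0, tape[-2..3]=001100 (head:   ^)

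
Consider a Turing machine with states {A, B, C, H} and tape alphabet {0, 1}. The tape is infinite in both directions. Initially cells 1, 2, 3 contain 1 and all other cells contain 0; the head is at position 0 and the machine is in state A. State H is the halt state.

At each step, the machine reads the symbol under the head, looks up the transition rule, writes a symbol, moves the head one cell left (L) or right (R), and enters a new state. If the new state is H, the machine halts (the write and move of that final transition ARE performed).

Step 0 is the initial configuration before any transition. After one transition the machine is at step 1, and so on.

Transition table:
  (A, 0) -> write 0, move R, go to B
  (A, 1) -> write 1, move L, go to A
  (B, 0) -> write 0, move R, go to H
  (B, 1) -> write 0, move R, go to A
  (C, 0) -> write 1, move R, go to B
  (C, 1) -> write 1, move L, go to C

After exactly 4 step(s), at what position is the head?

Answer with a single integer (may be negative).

Step 1: in state A at pos 0, read 0 -> (A,0)->write 0,move R,goto B. Now: state=B, head=1, tape[-1..4]=001110 (head:   ^)
Step 2: in state B at pos 1, read 1 -> (B,1)->write 0,move R,goto A. Now: state=A, head=2, tape[-1..4]=000110 (head:    ^)
Step 3: in state A at pos 2, read 1 -> (A,1)->write 1,move L,goto A. Now: state=A, head=1, tape[-1..4]=000110 (head:   ^)
Step 4: in state A at pos 1, read 0 -> (A,0)->write 0,move R,goto B. Now: state=B, head=2, tape[-1..4]=000110 (head:    ^)

Answer: 2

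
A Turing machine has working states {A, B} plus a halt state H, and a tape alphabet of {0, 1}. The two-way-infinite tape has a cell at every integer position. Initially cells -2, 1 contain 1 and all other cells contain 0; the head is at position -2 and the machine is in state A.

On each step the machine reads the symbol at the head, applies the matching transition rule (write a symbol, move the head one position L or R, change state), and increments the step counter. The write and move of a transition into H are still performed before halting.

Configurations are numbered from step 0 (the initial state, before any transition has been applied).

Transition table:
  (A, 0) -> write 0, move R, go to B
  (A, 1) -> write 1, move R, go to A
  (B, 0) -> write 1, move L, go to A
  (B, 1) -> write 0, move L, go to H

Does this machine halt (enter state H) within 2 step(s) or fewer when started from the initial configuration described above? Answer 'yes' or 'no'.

Step 1: in state A at pos -2, read 1 -> (A,1)->write 1,move R,goto A. Now: state=A, head=-1, tape[-3..2]=010010 (head:   ^)
Step 2: in state A at pos -1, read 0 -> (A,0)->write 0,move R,goto B. Now: state=B, head=0, tape[-3..2]=010010 (head:    ^)
After 2 step(s): state = B (not H) -> not halted within 2 -> no

Answer: no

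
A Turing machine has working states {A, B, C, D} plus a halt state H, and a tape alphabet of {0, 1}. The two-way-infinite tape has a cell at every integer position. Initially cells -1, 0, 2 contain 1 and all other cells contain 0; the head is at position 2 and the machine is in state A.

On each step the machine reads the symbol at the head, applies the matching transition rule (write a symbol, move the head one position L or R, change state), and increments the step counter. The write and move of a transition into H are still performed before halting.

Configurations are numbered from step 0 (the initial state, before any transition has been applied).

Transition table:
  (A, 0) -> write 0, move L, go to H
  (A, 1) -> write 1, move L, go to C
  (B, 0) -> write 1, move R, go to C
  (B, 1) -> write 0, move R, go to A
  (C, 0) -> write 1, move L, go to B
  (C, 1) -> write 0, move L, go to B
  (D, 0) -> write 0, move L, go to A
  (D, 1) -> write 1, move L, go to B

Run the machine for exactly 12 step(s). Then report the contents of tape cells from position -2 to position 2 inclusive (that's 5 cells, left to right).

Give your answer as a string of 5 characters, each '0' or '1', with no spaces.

Step 1: in state A at pos 2, read 1 -> (A,1)->write 1,move L,goto C. Now: state=C, head=1, tape[-2..3]=011010 (head:    ^)
Step 2: in state C at pos 1, read 0 -> (C,0)->write 1,move L,goto B. Now: state=B, head=0, tape[-2..3]=011110 (head:   ^)
Step 3: in state B at pos 0, read 1 -> (B,1)->write 0,move R,goto A. Now: state=A, head=1, tape[-2..3]=010110 (head:    ^)
Step 4: in state A at pos 1, read 1 -> (A,1)->write 1,move L,goto C. Now: state=C, head=0, tape[-2..3]=010110 (head:   ^)
Step 5: in state C at pos 0, read 0 -> (C,0)->write 1,move L,goto B. Now: state=B, head=-1, tape[-2..3]=011110 (head:  ^)
Step 6: in state B at pos -1, read 1 -> (B,1)->write 0,move R,goto A. Now: state=A, head=0, tape[-2..3]=001110 (head:   ^)
Step 7: in state A at pos 0, read 1 -> (A,1)->write 1,move L,goto C. Now: state=C, head=-1, tape[-2..3]=001110 (head:  ^)
Step 8: in state C at pos -1, read 0 -> (C,0)->write 1,move L,goto B. Now: state=B, head=-2, tape[-3..3]=0011110 (head:  ^)
Step 9: in state B at pos -2, read 0 -> (B,0)->write 1,move R,goto C. Now: state=C, head=-1, tape[-3..3]=0111110 (head:   ^)
Step 10: in state C at pos -1, read 1 -> (C,1)->write 0,move L,goto B. Now: state=B, head=-2, tape[-3..3]=0101110 (head:  ^)
Step 11: in state B at pos -2, read 1 -> (B,1)->write 0,move R,goto A. Now: state=A, head=-1, tape[-3..3]=0001110 (head:   ^)
Step 12: in state A at pos -1, read 0 -> (A,0)->write 0,move L,goto H. Now: state=H, head=-2, tape[-3..3]=0001110 (head:  ^)

Answer: 00111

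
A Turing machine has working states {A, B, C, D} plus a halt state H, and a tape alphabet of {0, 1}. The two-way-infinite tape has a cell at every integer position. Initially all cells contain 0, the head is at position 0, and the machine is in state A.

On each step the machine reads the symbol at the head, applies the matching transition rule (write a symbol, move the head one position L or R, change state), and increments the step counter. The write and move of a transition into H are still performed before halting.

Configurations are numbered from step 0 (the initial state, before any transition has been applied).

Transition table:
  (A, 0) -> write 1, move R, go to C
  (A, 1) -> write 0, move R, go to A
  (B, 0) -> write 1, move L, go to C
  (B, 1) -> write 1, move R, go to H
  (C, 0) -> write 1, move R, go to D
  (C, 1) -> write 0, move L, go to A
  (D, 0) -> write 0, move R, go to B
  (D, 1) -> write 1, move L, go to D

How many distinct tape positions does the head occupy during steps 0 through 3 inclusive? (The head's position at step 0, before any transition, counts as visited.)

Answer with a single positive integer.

Step 1: in state A at pos 0, read 0 -> (A,0)->write 1,move R,goto C. Now: state=C, head=1, tape[-1..2]=0100 (head:   ^)
Step 2: in state C at pos 1, read 0 -> (C,0)->write 1,move R,goto D. Now: state=D, head=2, tape[-1..3]=01100 (head:    ^)
Step 3: in state D at pos 2, read 0 -> (D,0)->write 0,move R,goto B. Now: state=B, head=3, tape[-1..4]=011000 (head:     ^)
Head positions at steps 0..3: starting at 0, distinct positions visited = {0, 1, 2, 3} -> 4 position(s)

Answer: 4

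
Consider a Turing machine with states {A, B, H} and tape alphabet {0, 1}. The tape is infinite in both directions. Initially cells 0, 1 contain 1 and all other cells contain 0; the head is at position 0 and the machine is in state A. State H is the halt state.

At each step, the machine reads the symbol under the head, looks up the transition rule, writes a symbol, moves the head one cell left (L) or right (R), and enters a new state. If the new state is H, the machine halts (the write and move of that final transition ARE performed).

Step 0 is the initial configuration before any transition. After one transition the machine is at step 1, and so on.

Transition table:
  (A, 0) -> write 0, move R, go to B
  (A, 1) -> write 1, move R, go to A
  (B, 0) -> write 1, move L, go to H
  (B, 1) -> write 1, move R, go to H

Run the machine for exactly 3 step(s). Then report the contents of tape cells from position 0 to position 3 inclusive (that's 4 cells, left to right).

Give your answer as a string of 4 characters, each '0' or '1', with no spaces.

Answer: 1100

Derivation:
Step 1: in state A at pos 0, read 1 -> (A,1)->write 1,move R,goto A. Now: state=A, head=1, tape[-1..2]=0110 (head:   ^)
Step 2: in state A at pos 1, read 1 -> (A,1)->write 1,move R,goto A. Now: state=A, head=2, tape[-1..3]=01100 (head:    ^)
Step 3: in state A at pos 2, read 0 -> (A,0)->write 0,move R,goto B. Now: state=B, head=3, tape[-1..4]=011000 (head:     ^)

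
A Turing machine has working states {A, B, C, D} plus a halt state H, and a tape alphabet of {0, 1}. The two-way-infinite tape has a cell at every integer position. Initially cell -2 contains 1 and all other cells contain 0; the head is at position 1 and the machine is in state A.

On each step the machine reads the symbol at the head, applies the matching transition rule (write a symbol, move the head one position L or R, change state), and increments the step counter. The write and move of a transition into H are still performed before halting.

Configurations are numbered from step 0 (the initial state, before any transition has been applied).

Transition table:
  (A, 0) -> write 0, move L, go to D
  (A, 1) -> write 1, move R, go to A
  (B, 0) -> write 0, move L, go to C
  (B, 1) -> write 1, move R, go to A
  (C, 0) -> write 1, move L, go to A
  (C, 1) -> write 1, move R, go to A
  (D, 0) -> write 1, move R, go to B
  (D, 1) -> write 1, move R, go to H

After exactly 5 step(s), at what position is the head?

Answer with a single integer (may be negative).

Step 1: in state A at pos 1, read 0 -> (A,0)->write 0,move L,goto D. Now: state=D, head=0, tape[-3..2]=010000 (head:    ^)
Step 2: in state D at pos 0, read 0 -> (D,0)->write 1,move R,goto B. Now: state=B, head=1, tape[-3..2]=010100 (head:     ^)
Step 3: in state B at pos 1, read 0 -> (B,0)->write 0,move L,goto C. Now: state=C, head=0, tape[-3..2]=010100 (head:    ^)
Step 4: in state C at pos 0, read 1 -> (C,1)->write 1,move R,goto A. Now: state=A, head=1, tape[-3..2]=010100 (head:     ^)
Step 5: in state A at pos 1, read 0 -> (A,0)->write 0,move L,goto D. Now: state=D, head=0, tape[-3..2]=010100 (head:    ^)

Answer: 0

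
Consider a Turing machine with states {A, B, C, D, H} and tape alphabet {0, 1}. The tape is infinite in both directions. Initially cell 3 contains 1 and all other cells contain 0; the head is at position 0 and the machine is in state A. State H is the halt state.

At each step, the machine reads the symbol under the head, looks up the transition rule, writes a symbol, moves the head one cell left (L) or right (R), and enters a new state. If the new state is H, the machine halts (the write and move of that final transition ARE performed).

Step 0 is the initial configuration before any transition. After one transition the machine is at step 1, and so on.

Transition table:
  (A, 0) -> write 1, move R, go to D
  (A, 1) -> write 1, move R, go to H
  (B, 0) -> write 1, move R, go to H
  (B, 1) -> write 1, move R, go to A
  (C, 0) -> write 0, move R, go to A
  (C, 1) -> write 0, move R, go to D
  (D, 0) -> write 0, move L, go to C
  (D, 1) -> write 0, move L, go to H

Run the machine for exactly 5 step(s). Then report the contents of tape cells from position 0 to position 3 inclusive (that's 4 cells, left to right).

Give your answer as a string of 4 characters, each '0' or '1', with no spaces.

Answer: 0001

Derivation:
Step 1: in state A at pos 0, read 0 -> (A,0)->write 1,move R,goto D. Now: state=D, head=1, tape[-1..4]=010010 (head:   ^)
Step 2: in state D at pos 1, read 0 -> (D,0)->write 0,move L,goto C. Now: state=C, head=0, tape[-1..4]=010010 (head:  ^)
Step 3: in state C at pos 0, read 1 -> (C,1)->write 0,move R,goto D. Now: state=D, head=1, tape[-1..4]=000010 (head:   ^)
Step 4: in state D at pos 1, read 0 -> (D,0)->write 0,move L,goto C. Now: state=C, head=0, tape[-1..4]=000010 (head:  ^)
Step 5: in state C at pos 0, read 0 -> (C,0)->write 0,move R,goto A. Now: state=A, head=1, tape[-1..4]=000010 (head:   ^)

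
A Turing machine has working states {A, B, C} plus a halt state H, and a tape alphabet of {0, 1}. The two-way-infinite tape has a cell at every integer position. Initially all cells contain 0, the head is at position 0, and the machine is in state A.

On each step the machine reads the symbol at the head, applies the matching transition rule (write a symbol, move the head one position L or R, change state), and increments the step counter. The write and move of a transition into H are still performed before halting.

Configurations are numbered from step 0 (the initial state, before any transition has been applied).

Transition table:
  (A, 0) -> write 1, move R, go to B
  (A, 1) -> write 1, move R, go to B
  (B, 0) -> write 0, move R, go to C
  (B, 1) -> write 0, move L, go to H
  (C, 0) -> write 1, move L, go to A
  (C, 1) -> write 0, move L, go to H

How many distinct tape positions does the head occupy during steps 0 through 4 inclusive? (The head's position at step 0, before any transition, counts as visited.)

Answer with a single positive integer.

Answer: 3

Derivation:
Step 1: in state A at pos 0, read 0 -> (A,0)->write 1,move R,goto B. Now: state=B, head=1, tape[-1..2]=0100 (head:   ^)
Step 2: in state B at pos 1, read 0 -> (B,0)->write 0,move R,goto C. Now: state=C, head=2, tape[-1..3]=01000 (head:    ^)
Step 3: in state C at pos 2, read 0 -> (C,0)->write 1,move L,goto A. Now: state=A, head=1, tape[-1..3]=01010 (head:   ^)
Step 4: in state A at pos 1, read 0 -> (A,0)->write 1,move R,goto B. Now: state=B, head=2, tape[-1..3]=01110 (head:    ^)
Head positions at steps 0..4: starting at 0, distinct positions visited = {0, 1, 2} -> 3 position(s)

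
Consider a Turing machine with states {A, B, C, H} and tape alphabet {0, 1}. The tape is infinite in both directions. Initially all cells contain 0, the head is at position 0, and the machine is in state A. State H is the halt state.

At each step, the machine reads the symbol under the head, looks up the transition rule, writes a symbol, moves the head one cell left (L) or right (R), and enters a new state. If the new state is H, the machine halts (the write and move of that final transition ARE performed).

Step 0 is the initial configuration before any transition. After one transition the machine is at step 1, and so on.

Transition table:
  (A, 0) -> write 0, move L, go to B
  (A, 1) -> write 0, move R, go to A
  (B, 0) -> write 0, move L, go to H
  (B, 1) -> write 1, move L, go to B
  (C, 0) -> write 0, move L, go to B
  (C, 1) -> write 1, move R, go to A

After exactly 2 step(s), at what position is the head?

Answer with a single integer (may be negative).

Answer: -2

Derivation:
Step 1: in state A at pos 0, read 0 -> (A,0)->write 0,move L,goto B. Now: state=B, head=-1, tape[-2..1]=0000 (head:  ^)
Step 2: in state B at pos -1, read 0 -> (B,0)->write 0,move L,goto H. Now: state=H, head=-2, tape[-3..1]=00000 (head:  ^)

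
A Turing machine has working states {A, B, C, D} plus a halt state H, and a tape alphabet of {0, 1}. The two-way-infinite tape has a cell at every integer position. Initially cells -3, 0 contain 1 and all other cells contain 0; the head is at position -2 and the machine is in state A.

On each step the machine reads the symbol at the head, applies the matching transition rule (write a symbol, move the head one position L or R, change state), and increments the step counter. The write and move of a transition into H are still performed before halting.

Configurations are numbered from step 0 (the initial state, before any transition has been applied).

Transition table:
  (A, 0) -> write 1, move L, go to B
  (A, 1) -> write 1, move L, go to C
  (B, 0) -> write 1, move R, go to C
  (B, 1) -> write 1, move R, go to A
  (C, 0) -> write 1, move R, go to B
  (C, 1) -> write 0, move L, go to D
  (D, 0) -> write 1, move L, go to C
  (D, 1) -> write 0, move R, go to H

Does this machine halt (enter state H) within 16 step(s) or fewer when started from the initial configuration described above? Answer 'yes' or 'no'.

Answer: yes

Derivation:
Step 1: in state A at pos -2, read 0 -> (A,0)->write 1,move L,goto B. Now: state=B, head=-3, tape[-4..1]=011010 (head:  ^)
Step 2: in state B at pos -3, read 1 -> (B,1)->write 1,move R,goto A. Now: state=A, head=-2, tape[-4..1]=011010 (head:   ^)
Step 3: in state A at pos -2, read 1 -> (A,1)->write 1,move L,goto C. Now: state=C, head=-3, tape[-4..1]=011010 (head:  ^)
Step 4: in state C at pos -3, read 1 -> (C,1)->write 0,move L,goto D. Now: state=D, head=-4, tape[-5..1]=0001010 (head:  ^)
Step 5: in state D at pos -4, read 0 -> (D,0)->write 1,move L,goto C. Now: state=C, head=-5, tape[-6..1]=00101010 (head:  ^)
Step 6: in state C at pos -5, read 0 -> (C,0)->write 1,move R,goto B. Now: state=B, head=-4, tape[-6..1]=01101010 (head:   ^)
Step 7: in state B at pos -4, read 1 -> (B,1)->write 1,move R,goto A. Now: state=A, head=-3, tape[-6..1]=01101010 (head:    ^)
Step 8: in state A at pos -3, read 0 -> (A,0)->write 1,move L,goto B. Now: state=B, head=-4, tape[-6..1]=01111010 (head:   ^)
Step 9: in state B at pos -4, read 1 -> (B,1)->write 1,move R,goto A. Now: state=A, head=-3, tape[-6..1]=01111010 (head:    ^)
Step 10: in state A at pos -3, read 1 -> (A,1)->write 1,move L,goto C. Now: state=C, head=-4, tape[-6..1]=01111010 (head:   ^)
Step 11: in state C at pos -4, read 1 -> (C,1)->write 0,move L,goto D. Now: state=D, head=-5, tape[-6..1]=01011010 (head:  ^)
Step 12: in state D at pos -5, read 1 -> (D,1)->write 0,move R,goto H. Now: state=H, head=-4, tape[-6..1]=00011010 (head:   ^)
State H reached at step 12; 12 <= 16 -> yes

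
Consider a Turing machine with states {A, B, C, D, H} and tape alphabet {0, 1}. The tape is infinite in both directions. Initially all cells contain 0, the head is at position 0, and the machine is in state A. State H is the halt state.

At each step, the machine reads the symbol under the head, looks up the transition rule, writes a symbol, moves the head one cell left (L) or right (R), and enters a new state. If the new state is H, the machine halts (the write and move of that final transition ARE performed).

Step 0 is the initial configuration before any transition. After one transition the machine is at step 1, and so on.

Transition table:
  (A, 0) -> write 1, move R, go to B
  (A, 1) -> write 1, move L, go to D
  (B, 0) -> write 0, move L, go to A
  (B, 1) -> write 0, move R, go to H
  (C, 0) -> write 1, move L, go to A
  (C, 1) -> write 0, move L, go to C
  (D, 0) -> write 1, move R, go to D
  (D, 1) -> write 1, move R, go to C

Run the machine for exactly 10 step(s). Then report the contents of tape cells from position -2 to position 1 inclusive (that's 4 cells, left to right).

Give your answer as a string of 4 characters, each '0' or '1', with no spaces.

Step 1: in state A at pos 0, read 0 -> (A,0)->write 1,move R,goto B. Now: state=B, head=1, tape[-1..2]=0100 (head:   ^)
Step 2: in state B at pos 1, read 0 -> (B,0)->write 0,move L,goto A. Now: state=A, head=0, tape[-1..2]=0100 (head:  ^)
Step 3: in state A at pos 0, read 1 -> (A,1)->write 1,move L,goto D. Now: state=D, head=-1, tape[-2..2]=00100 (head:  ^)
Step 4: in state D at pos -1, read 0 -> (D,0)->write 1,move R,goto D. Now: state=D, head=0, tape[-2..2]=01100 (head:   ^)
Step 5: in state D at pos 0, read 1 -> (D,1)->write 1,move R,goto C. Now: state=C, head=1, tape[-2..2]=01100 (head:    ^)
Step 6: in state C at pos 1, read 0 -> (C,0)->write 1,move L,goto A. Now: state=A, head=0, tape[-2..2]=01110 (head:   ^)
Step 7: in state A at pos 0, read 1 -> (A,1)->write 1,move L,goto D. Now: state=D, head=-1, tape[-2..2]=01110 (head:  ^)
Step 8: in state D at pos -1, read 1 -> (D,1)->write 1,move R,goto C. Now: state=C, head=0, tape[-2..2]=01110 (head:   ^)
Step 9: in state C at pos 0, read 1 -> (C,1)->write 0,move L,goto C. Now: state=C, head=-1, tape[-2..2]=01010 (head:  ^)
Step 10: in state C at pos -1, read 1 -> (C,1)->write 0,move L,goto C. Now: state=C, head=-2, tape[-3..2]=000010 (head:  ^)

Answer: 0001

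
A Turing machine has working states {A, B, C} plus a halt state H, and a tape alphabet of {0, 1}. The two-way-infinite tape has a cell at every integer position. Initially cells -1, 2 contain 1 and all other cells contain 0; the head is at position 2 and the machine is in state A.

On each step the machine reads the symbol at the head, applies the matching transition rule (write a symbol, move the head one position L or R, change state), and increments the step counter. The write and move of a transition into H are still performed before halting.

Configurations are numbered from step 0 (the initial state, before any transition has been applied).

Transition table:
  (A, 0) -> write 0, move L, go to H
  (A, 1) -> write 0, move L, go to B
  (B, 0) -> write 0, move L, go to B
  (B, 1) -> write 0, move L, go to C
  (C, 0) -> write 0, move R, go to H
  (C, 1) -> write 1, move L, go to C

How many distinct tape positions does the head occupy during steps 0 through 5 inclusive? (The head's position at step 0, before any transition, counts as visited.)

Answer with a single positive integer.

Answer: 5

Derivation:
Step 1: in state A at pos 2, read 1 -> (A,1)->write 0,move L,goto B. Now: state=B, head=1, tape[-2..3]=010000 (head:    ^)
Step 2: in state B at pos 1, read 0 -> (B,0)->write 0,move L,goto B. Now: state=B, head=0, tape[-2..3]=010000 (head:   ^)
Step 3: in state B at pos 0, read 0 -> (B,0)->write 0,move L,goto B. Now: state=B, head=-1, tape[-2..3]=010000 (head:  ^)
Step 4: in state B at pos -1, read 1 -> (B,1)->write 0,move L,goto C. Now: state=C, head=-2, tape[-3..3]=0000000 (head:  ^)
Step 5: in state C at pos -2, read 0 -> (C,0)->write 0,move R,goto H. Now: state=H, head=-1, tape[-3..3]=0000000 (head:   ^)
Head positions at steps 0..5: starting at 2, distinct positions visited = {-2, -1, 0, 1, 2} -> 5 position(s)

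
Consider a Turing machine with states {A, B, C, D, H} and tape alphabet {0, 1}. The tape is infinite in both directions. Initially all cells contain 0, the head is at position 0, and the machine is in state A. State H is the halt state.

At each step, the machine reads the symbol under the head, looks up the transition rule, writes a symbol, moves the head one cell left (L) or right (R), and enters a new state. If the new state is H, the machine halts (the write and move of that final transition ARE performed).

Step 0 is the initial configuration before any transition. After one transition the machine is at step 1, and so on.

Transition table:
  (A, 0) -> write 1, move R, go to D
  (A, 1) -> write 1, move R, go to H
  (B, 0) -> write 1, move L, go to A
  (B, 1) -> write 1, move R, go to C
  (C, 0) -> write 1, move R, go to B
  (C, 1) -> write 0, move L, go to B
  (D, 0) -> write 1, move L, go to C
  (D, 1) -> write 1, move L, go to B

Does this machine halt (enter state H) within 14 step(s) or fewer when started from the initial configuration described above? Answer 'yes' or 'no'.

Step 1: in state A at pos 0, read 0 -> (A,0)->write 1,move R,goto D. Now: state=D, head=1, tape[-1..2]=0100 (head:   ^)
Step 2: in state D at pos 1, read 0 -> (D,0)->write 1,move L,goto C. Now: state=C, head=0, tape[-1..2]=0110 (head:  ^)
Step 3: in state C at pos 0, read 1 -> (C,1)->write 0,move L,goto B. Now: state=B, head=-1, tape[-2..2]=00010 (head:  ^)
Step 4: in state B at pos -1, read 0 -> (B,0)->write 1,move L,goto A. Now: state=A, head=-2, tape[-3..2]=001010 (head:  ^)
Step 5: in state A at pos -2, read 0 -> (A,0)->write 1,move R,goto D. Now: state=D, head=-1, tape[-3..2]=011010 (head:   ^)
Step 6: in state D at pos -1, read 1 -> (D,1)->write 1,move L,goto B. Now: state=B, head=-2, tape[-3..2]=011010 (head:  ^)
Step 7: in state B at pos -2, read 1 -> (B,1)->write 1,move R,goto C. Now: state=C, head=-1, tape[-3..2]=011010 (head:   ^)
Step 8: in state C at pos -1, read 1 -> (C,1)->write 0,move L,goto B. Now: state=B, head=-2, tape[-3..2]=010010 (head:  ^)
Step 9: in state B at pos -2, read 1 -> (B,1)->write 1,move R,goto C. Now: state=C, head=-1, tape[-3..2]=010010 (head:   ^)
Step 10: in state C at pos -1, read 0 -> (C,0)->write 1,move R,goto B. Now: state=B, head=0, tape[-3..2]=011010 (head:    ^)
Step 11: in state B at pos 0, read 0 -> (B,0)->write 1,move L,goto A. Now: state=A, head=-1, tape[-3..2]=011110 (head:   ^)
Step 12: in state A at pos -1, read 1 -> (A,1)->write 1,move R,goto H. Now: state=H, head=0, tape[-3..2]=011110 (head:    ^)
State H reached at step 12; 12 <= 14 -> yes

Answer: yes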